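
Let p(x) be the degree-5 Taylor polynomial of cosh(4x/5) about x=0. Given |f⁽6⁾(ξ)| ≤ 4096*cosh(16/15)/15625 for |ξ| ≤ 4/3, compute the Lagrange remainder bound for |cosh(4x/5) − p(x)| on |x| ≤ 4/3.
1048576*cosh(16/15)/512578125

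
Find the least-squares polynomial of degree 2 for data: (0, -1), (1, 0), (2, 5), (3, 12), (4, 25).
-31/35 + (-36/35)x + (13/7)x²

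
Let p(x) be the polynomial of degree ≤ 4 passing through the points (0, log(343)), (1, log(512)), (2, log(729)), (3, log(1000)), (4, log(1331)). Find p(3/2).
-15*log(10)/32 - 15*log(7)/128 + 9*log(11)/128 + 135*log(2)/32 + 135*log(3)/32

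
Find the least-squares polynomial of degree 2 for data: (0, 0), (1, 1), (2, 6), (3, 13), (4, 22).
-8/35 + (16/35)x + (9/7)x²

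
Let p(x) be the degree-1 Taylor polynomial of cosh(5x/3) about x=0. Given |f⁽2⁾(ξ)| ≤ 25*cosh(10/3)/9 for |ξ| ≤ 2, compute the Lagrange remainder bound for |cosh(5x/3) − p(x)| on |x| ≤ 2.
50*cosh(10/3)/9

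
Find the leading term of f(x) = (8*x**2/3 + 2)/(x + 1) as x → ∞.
8*x/3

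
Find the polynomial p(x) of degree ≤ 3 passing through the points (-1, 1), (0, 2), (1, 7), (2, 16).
2*x**2 + 3*x + 2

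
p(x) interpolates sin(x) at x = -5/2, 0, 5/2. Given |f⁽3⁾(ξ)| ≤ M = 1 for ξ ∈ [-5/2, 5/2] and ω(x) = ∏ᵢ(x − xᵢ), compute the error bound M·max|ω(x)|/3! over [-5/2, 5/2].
125*sqrt(3)/216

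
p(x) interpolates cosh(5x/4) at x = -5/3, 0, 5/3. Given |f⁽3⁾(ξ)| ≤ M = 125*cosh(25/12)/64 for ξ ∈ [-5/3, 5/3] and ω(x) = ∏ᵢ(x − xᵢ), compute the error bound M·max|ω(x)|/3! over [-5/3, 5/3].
15625*sqrt(3)*cosh(25/12)/46656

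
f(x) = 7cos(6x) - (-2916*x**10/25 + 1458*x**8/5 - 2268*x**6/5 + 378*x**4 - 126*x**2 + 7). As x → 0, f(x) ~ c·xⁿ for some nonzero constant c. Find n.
12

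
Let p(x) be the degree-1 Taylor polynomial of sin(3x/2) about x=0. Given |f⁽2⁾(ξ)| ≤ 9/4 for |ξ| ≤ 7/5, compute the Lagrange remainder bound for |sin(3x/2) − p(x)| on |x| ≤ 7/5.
441/200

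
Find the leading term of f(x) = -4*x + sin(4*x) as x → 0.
-32*x**3/3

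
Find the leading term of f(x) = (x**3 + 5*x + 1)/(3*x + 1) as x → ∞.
x**2/3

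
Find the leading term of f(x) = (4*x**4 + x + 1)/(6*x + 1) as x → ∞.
2*x**3/3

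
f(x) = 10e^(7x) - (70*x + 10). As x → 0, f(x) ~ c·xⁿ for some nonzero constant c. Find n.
2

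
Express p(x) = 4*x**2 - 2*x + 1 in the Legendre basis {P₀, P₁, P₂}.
(7/3)P₀ + (-2)P₁ + (8/3)P₂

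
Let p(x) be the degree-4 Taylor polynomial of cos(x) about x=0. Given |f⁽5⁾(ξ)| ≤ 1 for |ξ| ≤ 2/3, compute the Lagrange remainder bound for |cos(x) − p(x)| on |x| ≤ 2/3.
4/3645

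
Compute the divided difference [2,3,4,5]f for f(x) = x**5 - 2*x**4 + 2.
97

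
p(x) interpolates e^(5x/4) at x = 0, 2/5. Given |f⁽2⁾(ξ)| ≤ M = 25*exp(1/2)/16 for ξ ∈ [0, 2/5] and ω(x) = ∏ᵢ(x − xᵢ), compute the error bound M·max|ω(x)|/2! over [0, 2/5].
exp(1/2)/32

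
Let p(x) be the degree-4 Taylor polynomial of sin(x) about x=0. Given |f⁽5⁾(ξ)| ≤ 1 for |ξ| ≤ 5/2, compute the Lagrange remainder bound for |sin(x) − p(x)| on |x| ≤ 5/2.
625/768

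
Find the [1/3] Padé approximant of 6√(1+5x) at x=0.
(105*x/4 + 6)/(125*x**3/64 - 25*x**2/16 + 15*x/8 + 1)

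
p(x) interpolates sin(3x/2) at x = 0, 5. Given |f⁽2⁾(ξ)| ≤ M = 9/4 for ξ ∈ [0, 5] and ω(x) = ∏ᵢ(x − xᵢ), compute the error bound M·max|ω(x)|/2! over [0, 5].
225/32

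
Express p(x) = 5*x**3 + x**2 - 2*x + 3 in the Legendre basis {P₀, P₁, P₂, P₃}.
(10/3)P₀ + P₁ + (2/3)P₂ + (2)P₃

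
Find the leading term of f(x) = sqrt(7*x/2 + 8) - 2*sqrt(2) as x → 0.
7*sqrt(2)*x/16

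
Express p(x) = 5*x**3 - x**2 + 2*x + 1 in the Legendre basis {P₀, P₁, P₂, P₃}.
(2/3)P₀ + (5)P₁ + (-2/3)P₂ + (2)P₃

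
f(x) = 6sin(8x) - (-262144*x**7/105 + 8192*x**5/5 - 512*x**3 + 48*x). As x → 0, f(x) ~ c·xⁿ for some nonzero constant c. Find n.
9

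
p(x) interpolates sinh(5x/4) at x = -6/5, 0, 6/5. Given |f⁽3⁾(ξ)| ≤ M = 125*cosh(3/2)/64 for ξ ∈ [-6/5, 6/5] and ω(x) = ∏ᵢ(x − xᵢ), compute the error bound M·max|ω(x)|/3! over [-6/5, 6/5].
sqrt(3)*cosh(3/2)/8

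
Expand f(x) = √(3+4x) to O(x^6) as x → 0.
sqrt(3) + 2*sqrt(3)*x/3 - 2*sqrt(3)*x**2/9 + 4*sqrt(3)*x**3/27 - 10*sqrt(3)*x**4/81 + 28*sqrt(3)*x**5/243 + O(x**6)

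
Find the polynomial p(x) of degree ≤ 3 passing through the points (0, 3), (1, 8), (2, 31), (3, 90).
3*x**3 + 2*x + 3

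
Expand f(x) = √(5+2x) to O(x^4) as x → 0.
sqrt(5) + sqrt(5)*x/5 - sqrt(5)*x**2/50 + sqrt(5)*x**3/250 + O(x**4)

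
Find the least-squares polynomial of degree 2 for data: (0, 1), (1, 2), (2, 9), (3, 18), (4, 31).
5/7 + (6/35)x + (13/7)x²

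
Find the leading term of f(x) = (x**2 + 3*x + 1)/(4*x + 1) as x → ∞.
x/4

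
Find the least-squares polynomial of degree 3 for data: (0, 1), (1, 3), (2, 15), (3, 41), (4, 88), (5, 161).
17/18 + (-377/756)x + (115/63)x² + (101/108)x³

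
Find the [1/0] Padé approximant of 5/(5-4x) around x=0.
4*x/5 + 1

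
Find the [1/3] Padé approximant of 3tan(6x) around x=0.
18*x/(1 - 12*x**2)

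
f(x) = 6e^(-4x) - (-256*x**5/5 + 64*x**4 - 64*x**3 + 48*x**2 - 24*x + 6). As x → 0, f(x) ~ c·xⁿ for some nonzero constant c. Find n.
6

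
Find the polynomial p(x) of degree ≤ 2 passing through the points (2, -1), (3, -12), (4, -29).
-3*x**2 + 4*x + 3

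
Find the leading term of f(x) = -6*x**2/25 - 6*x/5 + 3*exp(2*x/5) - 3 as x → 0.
4*x**3/125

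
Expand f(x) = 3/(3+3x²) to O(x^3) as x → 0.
1 - x**2 + O(x**3)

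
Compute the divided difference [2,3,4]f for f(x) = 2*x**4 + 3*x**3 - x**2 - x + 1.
136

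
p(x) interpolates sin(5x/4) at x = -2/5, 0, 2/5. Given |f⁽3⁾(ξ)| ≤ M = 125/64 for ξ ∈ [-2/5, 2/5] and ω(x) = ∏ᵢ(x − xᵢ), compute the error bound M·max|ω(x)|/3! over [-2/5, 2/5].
sqrt(3)/216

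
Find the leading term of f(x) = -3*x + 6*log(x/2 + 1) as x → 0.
-3*x**2/4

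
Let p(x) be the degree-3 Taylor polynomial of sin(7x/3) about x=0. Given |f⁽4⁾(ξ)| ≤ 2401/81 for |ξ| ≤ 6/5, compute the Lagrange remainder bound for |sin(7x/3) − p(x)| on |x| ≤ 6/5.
4802/1875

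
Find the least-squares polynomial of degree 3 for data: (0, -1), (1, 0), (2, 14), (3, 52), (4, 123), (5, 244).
-74/63 + (-11/27)x + (4/63)x² + (53/27)x³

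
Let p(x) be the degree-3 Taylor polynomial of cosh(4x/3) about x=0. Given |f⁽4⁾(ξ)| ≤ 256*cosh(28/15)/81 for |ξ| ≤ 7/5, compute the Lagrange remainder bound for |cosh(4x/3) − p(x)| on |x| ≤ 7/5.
76832*cosh(28/15)/151875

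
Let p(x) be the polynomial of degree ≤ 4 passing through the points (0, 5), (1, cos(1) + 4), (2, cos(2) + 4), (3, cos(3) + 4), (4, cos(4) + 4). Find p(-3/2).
-693*cos(1)/32 + 1485*cos(2)/64 + 315*cos(4)/128 - 385*cos(3)/32 + 1667/128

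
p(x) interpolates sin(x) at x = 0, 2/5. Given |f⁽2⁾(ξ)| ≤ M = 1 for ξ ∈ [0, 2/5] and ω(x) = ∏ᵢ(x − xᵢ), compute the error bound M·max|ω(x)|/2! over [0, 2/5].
1/50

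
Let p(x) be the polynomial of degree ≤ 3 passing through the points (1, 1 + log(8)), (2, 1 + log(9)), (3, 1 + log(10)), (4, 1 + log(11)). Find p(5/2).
-log(11)/16 - 3*log(2)/16 + 1 + 9*log(3)/8 + 9*log(10)/16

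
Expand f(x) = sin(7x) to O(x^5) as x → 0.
7*x - 343*x**3/6 + O(x**5)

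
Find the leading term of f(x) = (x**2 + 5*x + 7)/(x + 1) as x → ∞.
x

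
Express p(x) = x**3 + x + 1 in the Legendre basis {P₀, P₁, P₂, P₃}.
P₀ + (8/5)P₁ + (2/5)P₃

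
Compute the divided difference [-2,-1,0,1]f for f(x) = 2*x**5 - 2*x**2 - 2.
10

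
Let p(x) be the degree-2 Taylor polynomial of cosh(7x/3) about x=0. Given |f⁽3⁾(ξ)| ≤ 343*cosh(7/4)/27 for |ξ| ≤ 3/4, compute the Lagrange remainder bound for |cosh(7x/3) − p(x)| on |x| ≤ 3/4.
343*cosh(7/4)/384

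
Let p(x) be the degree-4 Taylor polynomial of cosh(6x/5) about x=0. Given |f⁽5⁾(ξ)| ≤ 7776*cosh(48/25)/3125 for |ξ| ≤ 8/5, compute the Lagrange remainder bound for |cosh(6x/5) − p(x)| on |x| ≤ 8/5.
10616832*cosh(48/25)/48828125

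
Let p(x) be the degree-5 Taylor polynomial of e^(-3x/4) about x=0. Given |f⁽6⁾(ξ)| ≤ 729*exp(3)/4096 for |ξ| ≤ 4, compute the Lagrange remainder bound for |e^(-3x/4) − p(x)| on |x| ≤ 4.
81*exp(3)/80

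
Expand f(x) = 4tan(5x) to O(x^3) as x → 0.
20*x + O(x**3)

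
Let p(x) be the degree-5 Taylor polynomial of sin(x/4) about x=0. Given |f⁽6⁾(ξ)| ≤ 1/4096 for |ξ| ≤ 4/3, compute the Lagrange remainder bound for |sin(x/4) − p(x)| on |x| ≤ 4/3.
1/524880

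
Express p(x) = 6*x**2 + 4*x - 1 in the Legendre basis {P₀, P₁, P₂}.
P₀ + (4)P₁ + (4)P₂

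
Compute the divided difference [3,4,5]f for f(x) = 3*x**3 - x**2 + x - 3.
35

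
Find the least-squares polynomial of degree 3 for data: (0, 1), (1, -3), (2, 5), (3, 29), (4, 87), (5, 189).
44/63 + (-1049/378)x + (-115/63)x² + (107/54)x³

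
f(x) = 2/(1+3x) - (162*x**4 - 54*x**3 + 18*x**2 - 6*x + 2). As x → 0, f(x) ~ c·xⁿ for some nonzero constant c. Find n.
5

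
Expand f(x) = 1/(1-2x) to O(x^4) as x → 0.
1 + 2*x + 4*x**2 + 8*x**3 + O(x**4)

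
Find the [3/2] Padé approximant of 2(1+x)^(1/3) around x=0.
(14*x**3/405 + 14*x**2/15 + 14*x/5 + 2)/(2*x**2/9 + 16*x/15 + 1)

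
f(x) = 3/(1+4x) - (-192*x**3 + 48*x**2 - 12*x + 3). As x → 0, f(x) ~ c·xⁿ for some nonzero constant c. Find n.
4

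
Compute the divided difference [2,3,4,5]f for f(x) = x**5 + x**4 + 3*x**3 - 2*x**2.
142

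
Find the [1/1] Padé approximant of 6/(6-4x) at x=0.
1/(1 - 2*x/3)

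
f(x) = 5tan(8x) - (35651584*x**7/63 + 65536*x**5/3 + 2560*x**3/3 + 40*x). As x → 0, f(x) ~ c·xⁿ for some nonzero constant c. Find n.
9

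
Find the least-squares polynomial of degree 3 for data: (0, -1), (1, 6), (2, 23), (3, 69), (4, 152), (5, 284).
-29/42 + (743/252)x + (2/3)x² + (73/36)x³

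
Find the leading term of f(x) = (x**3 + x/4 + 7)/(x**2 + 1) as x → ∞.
x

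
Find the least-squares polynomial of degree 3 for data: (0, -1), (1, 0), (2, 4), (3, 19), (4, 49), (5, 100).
-19/21 + (7/18)x + (-16/21)x² + (17/18)x³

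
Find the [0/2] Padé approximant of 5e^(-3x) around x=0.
5/(9*x**2/2 + 3*x + 1)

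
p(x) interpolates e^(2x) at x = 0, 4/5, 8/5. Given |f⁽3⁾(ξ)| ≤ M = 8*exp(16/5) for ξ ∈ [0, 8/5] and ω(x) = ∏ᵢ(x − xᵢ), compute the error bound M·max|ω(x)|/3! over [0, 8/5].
512*sqrt(3)*exp(16/5)/3375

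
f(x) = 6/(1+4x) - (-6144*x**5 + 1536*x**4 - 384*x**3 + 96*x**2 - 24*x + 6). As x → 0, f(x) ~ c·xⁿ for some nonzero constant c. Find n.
6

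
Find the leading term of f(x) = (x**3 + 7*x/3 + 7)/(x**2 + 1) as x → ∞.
x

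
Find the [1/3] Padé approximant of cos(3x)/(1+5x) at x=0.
(1 - 3*x/4)/(153*x**3/8 + 3*x**2/4 + 17*x/4 + 1)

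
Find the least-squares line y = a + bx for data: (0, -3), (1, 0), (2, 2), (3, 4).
a = -27/10, b = 23/10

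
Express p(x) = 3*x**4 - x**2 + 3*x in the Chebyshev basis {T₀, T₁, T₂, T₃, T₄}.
(5/8)T₀ + (3)T₁ + T₂ + (3/8)T₄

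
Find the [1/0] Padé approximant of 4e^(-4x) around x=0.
4 - 16*x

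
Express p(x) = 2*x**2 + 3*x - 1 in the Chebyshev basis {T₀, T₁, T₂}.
(3)T₁ + T₂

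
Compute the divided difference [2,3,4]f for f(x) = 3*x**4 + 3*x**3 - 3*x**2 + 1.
189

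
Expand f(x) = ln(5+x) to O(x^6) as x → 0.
log(5) + x/5 - x**2/50 + x**3/375 - x**4/2500 + x**5/15625 + O(x**6)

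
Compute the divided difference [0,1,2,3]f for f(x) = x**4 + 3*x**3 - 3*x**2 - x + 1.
9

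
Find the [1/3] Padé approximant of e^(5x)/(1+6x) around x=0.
(95*x/52 + 1)/(6925*x**3/312 - 815*x**2/52 + 147*x/52 + 1)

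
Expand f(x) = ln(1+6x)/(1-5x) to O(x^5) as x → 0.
6*x + 12*x**2 + 132*x**3 + 336*x**4 + O(x**5)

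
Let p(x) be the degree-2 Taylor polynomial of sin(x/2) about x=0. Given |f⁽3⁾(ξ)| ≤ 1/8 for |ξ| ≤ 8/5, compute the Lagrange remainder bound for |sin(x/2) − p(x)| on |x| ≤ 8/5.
32/375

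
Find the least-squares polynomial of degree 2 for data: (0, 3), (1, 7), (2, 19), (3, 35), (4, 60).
104/35 + (37/35)x + (23/7)x²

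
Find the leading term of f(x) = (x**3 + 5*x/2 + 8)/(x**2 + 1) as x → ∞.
x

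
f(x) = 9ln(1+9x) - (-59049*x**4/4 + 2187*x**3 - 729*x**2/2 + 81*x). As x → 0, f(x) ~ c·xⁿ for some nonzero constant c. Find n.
5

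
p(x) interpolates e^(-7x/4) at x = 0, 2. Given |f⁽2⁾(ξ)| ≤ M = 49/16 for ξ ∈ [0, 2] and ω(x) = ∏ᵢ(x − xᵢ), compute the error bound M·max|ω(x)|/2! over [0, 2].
49/32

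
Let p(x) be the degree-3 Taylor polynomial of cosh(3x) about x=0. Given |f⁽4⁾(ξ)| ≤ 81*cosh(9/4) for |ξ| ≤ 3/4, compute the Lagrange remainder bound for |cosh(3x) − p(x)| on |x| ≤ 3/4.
2187*cosh(9/4)/2048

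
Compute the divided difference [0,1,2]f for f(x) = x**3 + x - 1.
3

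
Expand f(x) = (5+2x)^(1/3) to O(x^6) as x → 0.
5**(1/3) + 2*5**(1/3)*x/15 - 4*5**(1/3)*x**2/225 + 8*5**(1/3)*x**3/2025 - 32*5**(1/3)*x**4/30375 + 704*5**(1/3)*x**5/2278125 + O(x**6)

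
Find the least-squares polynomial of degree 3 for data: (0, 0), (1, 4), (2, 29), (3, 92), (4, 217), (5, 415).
17/126 + (-653/756)x + (355/252)x² + (83/27)x³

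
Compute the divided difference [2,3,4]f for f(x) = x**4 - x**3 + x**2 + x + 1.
47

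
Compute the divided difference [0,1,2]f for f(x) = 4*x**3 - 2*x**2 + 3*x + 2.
10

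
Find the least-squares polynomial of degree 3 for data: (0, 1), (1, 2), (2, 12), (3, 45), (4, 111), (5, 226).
61/63 + (269/378)x + (-113/63)x² + (115/54)x³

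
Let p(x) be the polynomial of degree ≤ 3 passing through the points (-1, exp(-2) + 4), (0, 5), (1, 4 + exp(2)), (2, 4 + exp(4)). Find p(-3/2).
((-5*exp(4) + 29 + 21*exp(2))*exp(2) + 35)*exp(-2)/16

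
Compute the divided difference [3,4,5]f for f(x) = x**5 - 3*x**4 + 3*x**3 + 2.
405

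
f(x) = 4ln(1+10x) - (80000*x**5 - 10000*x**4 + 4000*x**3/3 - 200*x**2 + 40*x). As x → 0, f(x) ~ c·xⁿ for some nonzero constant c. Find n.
6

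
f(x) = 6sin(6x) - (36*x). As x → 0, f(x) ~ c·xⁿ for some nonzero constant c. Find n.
3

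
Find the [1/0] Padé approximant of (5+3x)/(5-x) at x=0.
4*x/5 + 1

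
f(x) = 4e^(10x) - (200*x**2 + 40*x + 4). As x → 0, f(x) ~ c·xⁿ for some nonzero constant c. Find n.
3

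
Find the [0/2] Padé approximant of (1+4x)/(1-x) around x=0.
1/(20*x**2 - 5*x + 1)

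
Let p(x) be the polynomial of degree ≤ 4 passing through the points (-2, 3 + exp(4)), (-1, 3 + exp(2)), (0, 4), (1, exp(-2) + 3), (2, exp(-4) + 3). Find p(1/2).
(-5 + 60*exp(2) + (-20*exp(2) + 3*exp(4) + 474)*exp(4))*exp(-4)/128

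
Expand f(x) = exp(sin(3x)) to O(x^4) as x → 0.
1 + 3*x + 9*x**2/2 + O(x**4)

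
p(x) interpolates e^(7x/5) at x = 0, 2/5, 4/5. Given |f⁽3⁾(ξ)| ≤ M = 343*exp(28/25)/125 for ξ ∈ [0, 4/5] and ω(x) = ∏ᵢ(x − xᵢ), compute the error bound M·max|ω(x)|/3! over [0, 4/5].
2744*sqrt(3)*exp(28/25)/421875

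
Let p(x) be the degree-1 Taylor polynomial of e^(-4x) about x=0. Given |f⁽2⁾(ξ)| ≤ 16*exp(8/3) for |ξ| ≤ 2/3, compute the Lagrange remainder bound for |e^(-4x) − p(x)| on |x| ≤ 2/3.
32*exp(8/3)/9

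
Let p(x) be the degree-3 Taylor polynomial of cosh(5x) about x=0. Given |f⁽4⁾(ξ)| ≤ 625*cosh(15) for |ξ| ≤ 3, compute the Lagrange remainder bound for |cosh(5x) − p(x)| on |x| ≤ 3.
16875*cosh(15)/8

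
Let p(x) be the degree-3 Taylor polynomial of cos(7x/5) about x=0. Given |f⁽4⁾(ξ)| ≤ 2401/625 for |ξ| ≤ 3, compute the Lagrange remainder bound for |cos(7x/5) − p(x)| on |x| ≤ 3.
64827/5000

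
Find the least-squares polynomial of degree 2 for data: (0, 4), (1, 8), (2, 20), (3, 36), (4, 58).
26/7 + (76/35)x + (20/7)x²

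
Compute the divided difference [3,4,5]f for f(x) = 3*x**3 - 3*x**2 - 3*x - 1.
33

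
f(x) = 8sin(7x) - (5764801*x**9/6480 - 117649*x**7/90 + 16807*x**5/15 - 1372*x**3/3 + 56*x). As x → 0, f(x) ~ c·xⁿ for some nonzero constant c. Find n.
11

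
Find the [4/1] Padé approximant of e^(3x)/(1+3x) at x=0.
(159*x**4/40 + 21*x**3/5 + 9*x**2/2 + 44*x/15 + 1)/(44*x/15 + 1)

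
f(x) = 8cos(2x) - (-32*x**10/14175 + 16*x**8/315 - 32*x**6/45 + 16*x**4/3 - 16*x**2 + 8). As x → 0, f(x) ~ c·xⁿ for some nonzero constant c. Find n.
12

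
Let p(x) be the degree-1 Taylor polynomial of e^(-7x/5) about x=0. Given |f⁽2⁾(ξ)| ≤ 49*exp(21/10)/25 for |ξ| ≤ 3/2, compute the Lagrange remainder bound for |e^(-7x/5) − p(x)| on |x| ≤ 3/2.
441*exp(21/10)/200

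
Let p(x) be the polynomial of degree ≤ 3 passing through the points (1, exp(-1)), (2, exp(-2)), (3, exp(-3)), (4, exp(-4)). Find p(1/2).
(-35*exp(2) - 5 + 21*e + 35*exp(3))*exp(-4)/16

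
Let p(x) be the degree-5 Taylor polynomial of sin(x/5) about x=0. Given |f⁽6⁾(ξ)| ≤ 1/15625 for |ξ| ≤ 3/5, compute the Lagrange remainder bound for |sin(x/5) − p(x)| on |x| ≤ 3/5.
81/19531250000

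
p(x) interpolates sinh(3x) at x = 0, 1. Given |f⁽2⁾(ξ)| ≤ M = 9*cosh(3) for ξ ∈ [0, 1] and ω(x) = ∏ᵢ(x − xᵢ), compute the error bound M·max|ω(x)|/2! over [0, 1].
9*cosh(3)/8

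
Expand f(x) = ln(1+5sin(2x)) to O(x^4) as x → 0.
10*x - 50*x**2 + 980*x**3/3 + O(x**4)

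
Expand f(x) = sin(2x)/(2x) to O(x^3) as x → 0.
1 - 2*x**2/3 + O(x**3)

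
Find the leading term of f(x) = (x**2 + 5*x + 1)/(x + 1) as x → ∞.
x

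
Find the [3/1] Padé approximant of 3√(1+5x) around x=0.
(-375*x**3/64 + 225*x**2/16 + 135*x/8 + 3)/(25*x/8 + 1)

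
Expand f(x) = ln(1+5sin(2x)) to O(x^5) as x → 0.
10*x - 50*x**2 + 980*x**3/3 - 7300*x**4/3 + O(x**5)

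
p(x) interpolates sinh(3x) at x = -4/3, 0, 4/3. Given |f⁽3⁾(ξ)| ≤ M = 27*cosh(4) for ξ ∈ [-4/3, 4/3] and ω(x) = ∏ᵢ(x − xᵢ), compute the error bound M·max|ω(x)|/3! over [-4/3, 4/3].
64*sqrt(3)*cosh(4)/27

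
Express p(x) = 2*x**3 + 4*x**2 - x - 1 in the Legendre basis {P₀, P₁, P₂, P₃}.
(1/3)P₀ + (1/5)P₁ + (8/3)P₂ + (4/5)P₃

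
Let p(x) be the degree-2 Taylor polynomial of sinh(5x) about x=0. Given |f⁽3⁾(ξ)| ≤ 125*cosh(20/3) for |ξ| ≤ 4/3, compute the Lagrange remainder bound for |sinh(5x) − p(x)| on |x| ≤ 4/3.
4000*cosh(20/3)/81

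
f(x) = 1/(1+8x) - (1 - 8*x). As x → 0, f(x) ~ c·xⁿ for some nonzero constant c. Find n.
2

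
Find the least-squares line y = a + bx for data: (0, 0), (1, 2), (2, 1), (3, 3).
a = 3/10, b = 4/5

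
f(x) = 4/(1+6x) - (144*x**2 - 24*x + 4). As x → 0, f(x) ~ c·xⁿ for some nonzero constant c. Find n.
3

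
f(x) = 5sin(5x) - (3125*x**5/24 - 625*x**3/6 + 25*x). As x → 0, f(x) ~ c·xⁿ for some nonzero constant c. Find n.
7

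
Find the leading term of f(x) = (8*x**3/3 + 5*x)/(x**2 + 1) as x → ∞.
8*x/3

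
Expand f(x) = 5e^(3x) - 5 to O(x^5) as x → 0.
15*x + 45*x**2/2 + 45*x**3/2 + 135*x**4/8 + O(x**5)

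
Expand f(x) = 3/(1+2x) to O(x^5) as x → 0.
3 - 6*x + 12*x**2 - 24*x**3 + 48*x**4 + O(x**5)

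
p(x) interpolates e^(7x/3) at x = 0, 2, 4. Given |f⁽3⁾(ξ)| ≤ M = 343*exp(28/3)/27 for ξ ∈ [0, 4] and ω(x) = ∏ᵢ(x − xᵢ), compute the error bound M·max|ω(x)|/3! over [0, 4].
2744*sqrt(3)*exp(28/3)/729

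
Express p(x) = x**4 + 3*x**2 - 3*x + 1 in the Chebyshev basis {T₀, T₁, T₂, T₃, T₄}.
(23/8)T₀ + (-3)T₁ + (2)T₂ + (1/8)T₄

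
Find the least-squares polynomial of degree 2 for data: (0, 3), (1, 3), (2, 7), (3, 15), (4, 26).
102/35 + (-57/35)x + (13/7)x²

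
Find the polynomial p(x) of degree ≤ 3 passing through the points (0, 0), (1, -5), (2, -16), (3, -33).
-3*x**2 - 2*x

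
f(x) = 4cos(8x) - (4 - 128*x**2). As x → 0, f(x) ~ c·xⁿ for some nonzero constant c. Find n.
4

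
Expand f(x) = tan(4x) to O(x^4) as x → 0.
4*x + 64*x**3/3 + O(x**4)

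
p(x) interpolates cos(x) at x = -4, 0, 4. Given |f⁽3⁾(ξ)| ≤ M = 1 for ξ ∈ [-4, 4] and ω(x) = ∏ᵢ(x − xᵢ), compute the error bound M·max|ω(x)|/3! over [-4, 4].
64*sqrt(3)/27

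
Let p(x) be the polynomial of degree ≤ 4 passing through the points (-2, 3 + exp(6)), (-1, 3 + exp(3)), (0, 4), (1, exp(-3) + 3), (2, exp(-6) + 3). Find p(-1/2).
((-5*exp(6) + 474 + 60*exp(3))*exp(6) - 20*exp(3) + 3)*exp(-6)/128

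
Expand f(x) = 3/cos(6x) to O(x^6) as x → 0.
3 + 54*x**2 + 810*x**4 + O(x**6)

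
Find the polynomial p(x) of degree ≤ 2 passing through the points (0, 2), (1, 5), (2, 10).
x**2 + 2*x + 2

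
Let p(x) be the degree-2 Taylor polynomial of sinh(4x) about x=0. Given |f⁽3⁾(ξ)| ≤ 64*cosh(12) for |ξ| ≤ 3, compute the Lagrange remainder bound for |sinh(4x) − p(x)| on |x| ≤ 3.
288*cosh(12)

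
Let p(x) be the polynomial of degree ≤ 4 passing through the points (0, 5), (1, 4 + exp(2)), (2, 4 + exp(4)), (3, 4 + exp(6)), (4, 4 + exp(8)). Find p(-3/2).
-385*exp(6)/32 - 693*exp(2)/32 + 1667/128 + 1485*exp(4)/64 + 315*exp(8)/128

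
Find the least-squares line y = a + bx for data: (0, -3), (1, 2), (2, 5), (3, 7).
a = -11/5, b = 33/10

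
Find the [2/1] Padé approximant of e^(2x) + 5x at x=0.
(-8*x**2/3 + 19*x/3 + 1)/(1 - 2*x/3)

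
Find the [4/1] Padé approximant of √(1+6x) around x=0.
(243*x**4/40 - 27*x**3/5 + 81*x**2/10 + 36*x/5 + 1)/(21*x/5 + 1)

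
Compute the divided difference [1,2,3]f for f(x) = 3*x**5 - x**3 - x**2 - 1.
263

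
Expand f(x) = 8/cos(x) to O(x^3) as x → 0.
8 + 4*x**2 + O(x**3)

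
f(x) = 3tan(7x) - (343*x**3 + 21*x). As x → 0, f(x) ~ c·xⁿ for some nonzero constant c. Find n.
5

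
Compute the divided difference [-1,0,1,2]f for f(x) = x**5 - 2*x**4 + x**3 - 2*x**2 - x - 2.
2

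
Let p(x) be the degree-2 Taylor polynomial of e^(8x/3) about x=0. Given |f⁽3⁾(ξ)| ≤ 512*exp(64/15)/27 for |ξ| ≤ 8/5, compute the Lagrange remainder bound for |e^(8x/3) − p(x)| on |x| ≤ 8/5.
131072*exp(64/15)/10125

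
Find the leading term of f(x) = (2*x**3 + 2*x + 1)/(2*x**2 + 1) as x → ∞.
x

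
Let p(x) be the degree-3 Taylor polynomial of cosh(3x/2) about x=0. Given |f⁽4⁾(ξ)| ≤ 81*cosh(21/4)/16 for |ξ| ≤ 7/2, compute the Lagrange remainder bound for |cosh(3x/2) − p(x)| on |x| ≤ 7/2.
64827*cosh(21/4)/2048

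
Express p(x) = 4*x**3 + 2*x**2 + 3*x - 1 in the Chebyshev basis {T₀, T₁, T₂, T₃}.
(6)T₁ + T₂ + T₃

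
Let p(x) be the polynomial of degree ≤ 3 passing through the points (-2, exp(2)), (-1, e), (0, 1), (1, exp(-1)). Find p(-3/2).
(1 + 5*e*(-1 + exp(2) + 3*e))*exp(-1)/16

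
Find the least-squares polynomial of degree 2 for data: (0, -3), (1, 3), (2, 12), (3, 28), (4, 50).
-92/35 + (137/70)x + (39/14)x²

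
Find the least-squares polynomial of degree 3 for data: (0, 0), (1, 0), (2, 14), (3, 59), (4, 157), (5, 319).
19/126 + (-1453/756)x + (-373/252)x² + (79/27)x³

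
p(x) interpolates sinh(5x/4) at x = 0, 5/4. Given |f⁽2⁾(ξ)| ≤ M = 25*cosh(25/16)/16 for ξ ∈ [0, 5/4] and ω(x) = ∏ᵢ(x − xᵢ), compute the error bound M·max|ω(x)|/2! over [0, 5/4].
625*cosh(25/16)/2048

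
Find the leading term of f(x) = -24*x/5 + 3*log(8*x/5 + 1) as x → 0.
-96*x**2/25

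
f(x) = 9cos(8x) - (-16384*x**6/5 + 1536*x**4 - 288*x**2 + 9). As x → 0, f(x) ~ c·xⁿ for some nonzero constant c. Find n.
8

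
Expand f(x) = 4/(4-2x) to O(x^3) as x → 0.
1 + x/2 + x**2/4 + O(x**3)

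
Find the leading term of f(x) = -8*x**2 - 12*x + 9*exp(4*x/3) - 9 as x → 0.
32*x**3/9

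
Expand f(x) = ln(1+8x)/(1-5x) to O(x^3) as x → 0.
8*x + 8*x**2 + O(x**3)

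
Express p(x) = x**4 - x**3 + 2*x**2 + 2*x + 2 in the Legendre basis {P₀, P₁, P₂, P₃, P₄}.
(43/15)P₀ + (7/5)P₁ + (40/21)P₂ + (-2/5)P₃ + (8/35)P₄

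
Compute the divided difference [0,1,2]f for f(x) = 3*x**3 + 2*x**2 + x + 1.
11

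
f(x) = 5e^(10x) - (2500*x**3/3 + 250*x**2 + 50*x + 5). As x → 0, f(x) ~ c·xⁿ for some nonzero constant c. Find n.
4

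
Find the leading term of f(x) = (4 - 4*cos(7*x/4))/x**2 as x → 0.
49/8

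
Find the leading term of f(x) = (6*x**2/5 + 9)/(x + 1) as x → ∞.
6*x/5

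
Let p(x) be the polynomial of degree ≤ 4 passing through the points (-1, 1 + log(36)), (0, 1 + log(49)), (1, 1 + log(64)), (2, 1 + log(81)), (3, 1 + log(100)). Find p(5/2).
1 + log(81*2**(3/16)*3**(19/64)*5**(35/64)*7**(7/16)/8)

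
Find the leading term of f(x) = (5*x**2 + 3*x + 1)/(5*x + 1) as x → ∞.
x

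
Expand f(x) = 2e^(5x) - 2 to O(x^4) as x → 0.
10*x + 25*x**2 + 125*x**3/3 + O(x**4)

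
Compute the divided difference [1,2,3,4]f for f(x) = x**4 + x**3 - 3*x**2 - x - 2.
11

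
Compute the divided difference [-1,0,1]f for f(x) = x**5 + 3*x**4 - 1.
3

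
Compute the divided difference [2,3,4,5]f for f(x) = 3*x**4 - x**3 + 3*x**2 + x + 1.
41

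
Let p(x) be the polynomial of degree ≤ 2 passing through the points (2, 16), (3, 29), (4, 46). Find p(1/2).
4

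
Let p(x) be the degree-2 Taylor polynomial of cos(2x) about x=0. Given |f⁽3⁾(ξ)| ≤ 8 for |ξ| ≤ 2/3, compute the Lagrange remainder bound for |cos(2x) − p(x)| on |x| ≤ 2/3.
32/81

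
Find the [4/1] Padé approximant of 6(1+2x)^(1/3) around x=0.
(32*x**4/81 - 128*x**3/135 + 16*x**2/5 + 64*x/5 + 6)/(22*x/15 + 1)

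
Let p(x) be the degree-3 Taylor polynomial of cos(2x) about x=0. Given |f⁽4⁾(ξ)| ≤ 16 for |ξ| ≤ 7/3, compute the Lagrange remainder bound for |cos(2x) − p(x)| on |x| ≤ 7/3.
4802/243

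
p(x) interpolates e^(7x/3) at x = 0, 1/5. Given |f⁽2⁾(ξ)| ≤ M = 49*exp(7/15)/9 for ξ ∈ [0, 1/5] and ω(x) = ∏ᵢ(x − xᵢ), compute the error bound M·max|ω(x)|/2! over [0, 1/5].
49*exp(7/15)/1800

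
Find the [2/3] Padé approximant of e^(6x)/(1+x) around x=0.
(6*x**2/5 + 9*x/5 + 1)/(-12*x**3/5 + 21*x**2/5 - 16*x/5 + 1)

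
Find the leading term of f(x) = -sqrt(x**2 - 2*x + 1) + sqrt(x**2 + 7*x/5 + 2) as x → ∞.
17/10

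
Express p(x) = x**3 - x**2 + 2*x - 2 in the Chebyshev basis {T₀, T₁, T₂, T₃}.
(-5/2)T₀ + (11/4)T₁ + (-1/2)T₂ + (1/4)T₃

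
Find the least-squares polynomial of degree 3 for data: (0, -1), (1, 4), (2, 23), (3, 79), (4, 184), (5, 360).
-37/42 + (571/252)x + (-37/42)x² + (107/36)x³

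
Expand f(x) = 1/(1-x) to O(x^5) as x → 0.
1 + x + x**2 + x**3 + x**4 + O(x**5)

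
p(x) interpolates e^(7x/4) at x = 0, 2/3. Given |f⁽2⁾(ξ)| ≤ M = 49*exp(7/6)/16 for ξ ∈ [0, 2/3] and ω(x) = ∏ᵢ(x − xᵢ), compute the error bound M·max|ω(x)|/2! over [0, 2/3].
49*exp(7/6)/288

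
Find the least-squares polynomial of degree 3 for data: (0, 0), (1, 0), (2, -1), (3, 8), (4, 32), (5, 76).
5/21 + (32/63)x + (-55/21)x² + (10/9)x³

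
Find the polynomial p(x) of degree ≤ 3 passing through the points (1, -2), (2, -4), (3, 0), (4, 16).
x**3 - 3*x**2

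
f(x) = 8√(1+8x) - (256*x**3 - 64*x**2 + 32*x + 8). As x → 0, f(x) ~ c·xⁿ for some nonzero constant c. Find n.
4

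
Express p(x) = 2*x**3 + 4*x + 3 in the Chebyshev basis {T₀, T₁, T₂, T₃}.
(3)T₀ + (11/2)T₁ + (1/2)T₃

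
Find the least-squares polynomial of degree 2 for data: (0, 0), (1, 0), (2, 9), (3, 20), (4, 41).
-4/35 + (-83/35)x + (22/7)x²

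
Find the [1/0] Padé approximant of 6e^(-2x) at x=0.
6 - 12*x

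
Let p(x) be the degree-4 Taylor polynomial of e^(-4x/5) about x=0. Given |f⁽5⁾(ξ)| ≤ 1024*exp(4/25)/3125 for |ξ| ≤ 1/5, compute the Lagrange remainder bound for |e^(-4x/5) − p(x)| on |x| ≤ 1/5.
128*exp(4/25)/146484375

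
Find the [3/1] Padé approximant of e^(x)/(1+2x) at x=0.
(131*x**3/696 + 57*x**2/116 + 117*x/116 + 1)/(233*x/116 + 1)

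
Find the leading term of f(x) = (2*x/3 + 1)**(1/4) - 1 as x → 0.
x/6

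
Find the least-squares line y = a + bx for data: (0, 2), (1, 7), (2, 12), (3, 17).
a = 2, b = 5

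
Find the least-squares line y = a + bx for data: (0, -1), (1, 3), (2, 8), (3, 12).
a = -11/10, b = 22/5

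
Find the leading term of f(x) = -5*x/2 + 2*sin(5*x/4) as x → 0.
-125*x**3/192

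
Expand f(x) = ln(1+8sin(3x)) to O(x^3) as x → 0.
24*x - 288*x**2 + O(x**3)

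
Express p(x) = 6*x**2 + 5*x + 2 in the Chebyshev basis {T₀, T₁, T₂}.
(5)T₀ + (5)T₁ + (3)T₂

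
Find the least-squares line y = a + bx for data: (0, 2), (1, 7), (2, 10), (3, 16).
a = 2, b = 9/2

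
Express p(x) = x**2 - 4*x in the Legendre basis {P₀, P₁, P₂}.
(1/3)P₀ + (-4)P₁ + (2/3)P₂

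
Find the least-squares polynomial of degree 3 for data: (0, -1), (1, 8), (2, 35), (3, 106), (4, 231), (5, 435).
-53/63 + (209/54)x + (289/252)x² + (335/108)x³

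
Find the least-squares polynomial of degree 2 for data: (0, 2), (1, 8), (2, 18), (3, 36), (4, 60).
16/7 + (64/35)x + (22/7)x²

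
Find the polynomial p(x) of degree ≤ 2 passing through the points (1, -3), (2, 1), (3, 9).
2*x**2 - 2*x - 3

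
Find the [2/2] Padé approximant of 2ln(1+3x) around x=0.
3*x*(3*x + 2)/(3*x**2/2 + 3*x + 1)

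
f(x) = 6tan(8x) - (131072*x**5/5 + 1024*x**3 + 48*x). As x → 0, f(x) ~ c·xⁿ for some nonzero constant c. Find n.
7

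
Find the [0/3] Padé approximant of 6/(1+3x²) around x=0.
6/(3*x**2 + 1)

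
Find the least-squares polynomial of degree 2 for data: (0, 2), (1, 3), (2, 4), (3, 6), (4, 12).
83/35 + (-59/70)x + (11/14)x²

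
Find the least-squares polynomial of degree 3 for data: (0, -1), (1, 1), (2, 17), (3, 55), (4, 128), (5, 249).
-151/126 + (541/756)x + (23/126)x² + (209/108)x³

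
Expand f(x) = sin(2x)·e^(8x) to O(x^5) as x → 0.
2*x + 16*x**2 + 188*x**3/3 + 160*x**4 + O(x**5)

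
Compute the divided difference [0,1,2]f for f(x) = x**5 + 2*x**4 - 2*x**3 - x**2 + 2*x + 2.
22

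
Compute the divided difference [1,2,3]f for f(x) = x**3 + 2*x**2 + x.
8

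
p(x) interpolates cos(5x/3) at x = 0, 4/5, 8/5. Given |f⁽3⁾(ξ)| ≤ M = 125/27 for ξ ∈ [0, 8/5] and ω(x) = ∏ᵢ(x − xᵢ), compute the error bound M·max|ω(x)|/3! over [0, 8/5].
64*sqrt(3)/729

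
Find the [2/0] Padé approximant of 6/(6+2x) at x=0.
x**2/9 - x/3 + 1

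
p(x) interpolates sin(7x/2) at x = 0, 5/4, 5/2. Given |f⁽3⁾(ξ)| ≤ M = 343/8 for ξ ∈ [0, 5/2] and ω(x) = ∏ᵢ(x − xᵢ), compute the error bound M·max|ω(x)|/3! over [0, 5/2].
42875*sqrt(3)/13824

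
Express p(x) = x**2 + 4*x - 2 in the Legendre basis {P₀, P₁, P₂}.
(-5/3)P₀ + (4)P₁ + (2/3)P₂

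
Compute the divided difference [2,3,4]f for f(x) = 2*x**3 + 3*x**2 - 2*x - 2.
21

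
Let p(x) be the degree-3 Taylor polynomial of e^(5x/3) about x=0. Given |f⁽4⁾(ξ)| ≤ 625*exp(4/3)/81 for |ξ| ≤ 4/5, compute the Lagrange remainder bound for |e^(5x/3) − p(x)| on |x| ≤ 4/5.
32*exp(4/3)/243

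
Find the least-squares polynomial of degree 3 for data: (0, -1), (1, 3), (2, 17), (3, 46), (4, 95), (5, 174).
-73/63 + (877/378)x + (305/252)x² + (115/108)x³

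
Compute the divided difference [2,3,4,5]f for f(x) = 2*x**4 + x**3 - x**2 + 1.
29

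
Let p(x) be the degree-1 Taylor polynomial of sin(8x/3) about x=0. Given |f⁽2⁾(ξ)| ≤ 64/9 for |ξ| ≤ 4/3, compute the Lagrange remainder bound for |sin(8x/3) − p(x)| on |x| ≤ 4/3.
512/81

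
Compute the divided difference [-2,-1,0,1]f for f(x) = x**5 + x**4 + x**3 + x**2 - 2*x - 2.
4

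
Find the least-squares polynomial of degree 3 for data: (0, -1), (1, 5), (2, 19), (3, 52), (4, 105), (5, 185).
-50/63 + (587/378)x + (163/63)x² + (49/54)x³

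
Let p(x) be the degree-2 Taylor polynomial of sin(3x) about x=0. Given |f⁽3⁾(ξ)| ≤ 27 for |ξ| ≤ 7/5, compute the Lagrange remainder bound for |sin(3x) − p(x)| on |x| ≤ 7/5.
3087/250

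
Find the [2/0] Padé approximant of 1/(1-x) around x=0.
x**2 + x + 1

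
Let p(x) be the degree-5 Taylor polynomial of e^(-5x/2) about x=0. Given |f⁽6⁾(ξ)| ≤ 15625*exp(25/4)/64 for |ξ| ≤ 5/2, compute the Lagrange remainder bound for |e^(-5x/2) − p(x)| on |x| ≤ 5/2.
48828125*exp(25/4)/589824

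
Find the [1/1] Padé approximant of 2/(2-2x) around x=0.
1/(1 - x)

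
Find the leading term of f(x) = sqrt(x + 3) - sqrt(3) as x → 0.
sqrt(3)*x/6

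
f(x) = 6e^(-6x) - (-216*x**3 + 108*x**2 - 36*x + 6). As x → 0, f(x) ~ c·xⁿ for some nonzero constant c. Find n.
4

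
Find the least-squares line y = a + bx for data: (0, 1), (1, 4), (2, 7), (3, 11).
a = 4/5, b = 33/10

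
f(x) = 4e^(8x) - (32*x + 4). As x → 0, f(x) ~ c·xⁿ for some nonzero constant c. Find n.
2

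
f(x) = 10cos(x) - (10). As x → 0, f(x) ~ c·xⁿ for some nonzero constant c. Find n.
2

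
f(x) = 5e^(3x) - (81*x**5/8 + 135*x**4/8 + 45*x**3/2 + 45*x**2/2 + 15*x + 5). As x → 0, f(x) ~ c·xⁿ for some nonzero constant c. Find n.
6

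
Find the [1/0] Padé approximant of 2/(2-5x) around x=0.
5*x/2 + 1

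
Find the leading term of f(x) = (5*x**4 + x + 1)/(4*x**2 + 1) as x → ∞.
5*x**2/4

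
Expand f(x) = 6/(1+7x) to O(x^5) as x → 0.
6 - 42*x + 294*x**2 - 2058*x**3 + 14406*x**4 + O(x**5)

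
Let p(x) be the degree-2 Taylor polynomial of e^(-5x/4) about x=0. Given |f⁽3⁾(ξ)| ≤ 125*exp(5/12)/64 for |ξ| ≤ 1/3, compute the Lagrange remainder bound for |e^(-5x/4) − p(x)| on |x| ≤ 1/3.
125*exp(5/12)/10368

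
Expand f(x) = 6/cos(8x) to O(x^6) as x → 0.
6 + 192*x**2 + 5120*x**4 + O(x**6)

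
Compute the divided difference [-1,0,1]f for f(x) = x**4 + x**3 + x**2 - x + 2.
2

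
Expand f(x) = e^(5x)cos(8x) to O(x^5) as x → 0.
1 + 5*x - 39*x**2/2 - 835*x**3/6 - 4879*x**4/24 + O(x**5)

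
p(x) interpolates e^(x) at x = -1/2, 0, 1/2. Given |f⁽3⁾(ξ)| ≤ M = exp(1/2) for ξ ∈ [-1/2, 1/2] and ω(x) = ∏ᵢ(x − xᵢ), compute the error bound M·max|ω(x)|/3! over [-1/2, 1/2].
sqrt(3)*exp(1/2)/216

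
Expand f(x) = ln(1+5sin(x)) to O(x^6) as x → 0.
5*x - 25*x**2/2 + 245*x**3/6 - 1825*x**4/12 + 14501*x**5/24 + O(x**6)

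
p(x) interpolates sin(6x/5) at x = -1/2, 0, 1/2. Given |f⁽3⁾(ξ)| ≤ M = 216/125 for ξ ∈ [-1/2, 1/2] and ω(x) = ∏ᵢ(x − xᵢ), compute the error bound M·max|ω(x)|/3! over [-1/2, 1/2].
sqrt(3)/125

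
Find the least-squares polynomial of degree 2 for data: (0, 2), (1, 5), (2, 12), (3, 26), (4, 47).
82/35 + (-83/70)x + (43/14)x²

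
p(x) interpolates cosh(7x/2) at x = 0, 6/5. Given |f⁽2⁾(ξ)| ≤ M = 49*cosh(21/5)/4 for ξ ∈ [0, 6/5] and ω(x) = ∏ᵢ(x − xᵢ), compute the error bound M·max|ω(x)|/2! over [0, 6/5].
441*cosh(21/5)/200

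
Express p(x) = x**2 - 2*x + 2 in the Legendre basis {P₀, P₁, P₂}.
(7/3)P₀ + (-2)P₁ + (2/3)P₂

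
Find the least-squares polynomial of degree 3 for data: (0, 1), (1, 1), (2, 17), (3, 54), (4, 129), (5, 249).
53/63 + (-439/189)x + (83/63)x² + (49/27)x³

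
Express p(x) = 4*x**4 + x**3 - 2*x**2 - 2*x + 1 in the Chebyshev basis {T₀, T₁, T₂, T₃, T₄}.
(3/2)T₀ + (-5/4)T₁ + T₂ + (1/4)T₃ + (1/2)T₄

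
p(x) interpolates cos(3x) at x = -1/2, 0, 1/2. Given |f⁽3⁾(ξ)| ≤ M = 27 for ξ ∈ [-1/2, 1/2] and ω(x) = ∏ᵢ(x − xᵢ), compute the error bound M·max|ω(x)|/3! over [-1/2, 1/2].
sqrt(3)/8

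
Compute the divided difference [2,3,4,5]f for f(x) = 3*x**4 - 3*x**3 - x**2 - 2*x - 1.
39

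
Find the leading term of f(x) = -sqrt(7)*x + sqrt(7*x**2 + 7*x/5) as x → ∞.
sqrt(7)/10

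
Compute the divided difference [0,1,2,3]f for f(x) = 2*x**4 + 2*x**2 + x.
12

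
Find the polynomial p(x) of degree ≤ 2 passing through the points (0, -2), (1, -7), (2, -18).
-3*x**2 - 2*x - 2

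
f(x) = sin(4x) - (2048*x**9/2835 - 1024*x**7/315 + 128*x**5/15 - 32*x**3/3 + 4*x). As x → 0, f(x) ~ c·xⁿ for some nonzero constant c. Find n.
11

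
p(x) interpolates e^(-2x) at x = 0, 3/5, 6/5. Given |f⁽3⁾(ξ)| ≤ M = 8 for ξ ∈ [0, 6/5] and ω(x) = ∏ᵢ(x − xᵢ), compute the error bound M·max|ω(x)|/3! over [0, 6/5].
8*sqrt(3)/125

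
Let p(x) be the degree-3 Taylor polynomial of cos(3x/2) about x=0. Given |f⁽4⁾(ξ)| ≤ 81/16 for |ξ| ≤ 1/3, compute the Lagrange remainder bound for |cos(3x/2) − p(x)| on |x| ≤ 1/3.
1/384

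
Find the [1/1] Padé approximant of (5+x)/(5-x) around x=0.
(x/5 + 1)/(1 - x/5)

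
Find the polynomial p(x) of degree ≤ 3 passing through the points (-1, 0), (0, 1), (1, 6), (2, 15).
2*x**2 + 3*x + 1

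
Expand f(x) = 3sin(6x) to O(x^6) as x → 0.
18*x - 108*x**3 + 972*x**5/5 + O(x**6)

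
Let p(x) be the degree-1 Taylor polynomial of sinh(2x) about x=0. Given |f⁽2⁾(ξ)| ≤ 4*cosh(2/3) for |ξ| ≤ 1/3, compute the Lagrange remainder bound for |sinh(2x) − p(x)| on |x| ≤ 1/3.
2*cosh(2/3)/9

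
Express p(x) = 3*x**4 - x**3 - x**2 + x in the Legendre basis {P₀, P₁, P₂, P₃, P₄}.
(4/15)P₀ + (2/5)P₁ + (22/21)P₂ + (-2/5)P₃ + (24/35)P₄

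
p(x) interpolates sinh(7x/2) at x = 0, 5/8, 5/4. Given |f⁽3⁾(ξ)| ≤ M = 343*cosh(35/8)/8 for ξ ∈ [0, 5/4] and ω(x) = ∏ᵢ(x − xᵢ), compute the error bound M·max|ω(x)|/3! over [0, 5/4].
42875*sqrt(3)*cosh(35/8)/110592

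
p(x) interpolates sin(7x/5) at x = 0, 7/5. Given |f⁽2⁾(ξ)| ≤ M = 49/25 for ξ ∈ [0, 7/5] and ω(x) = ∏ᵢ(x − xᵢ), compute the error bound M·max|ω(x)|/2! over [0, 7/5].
2401/5000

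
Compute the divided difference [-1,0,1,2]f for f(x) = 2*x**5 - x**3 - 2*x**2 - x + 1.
9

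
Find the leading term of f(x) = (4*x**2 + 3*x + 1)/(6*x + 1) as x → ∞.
2*x/3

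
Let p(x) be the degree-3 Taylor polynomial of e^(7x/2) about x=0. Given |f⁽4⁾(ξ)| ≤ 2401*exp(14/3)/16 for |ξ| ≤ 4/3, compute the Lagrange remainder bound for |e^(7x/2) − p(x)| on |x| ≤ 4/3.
4802*exp(14/3)/243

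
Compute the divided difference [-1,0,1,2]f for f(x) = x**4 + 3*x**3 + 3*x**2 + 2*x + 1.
5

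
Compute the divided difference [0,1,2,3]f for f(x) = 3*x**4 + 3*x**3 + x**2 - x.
21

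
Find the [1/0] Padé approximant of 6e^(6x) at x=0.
36*x + 6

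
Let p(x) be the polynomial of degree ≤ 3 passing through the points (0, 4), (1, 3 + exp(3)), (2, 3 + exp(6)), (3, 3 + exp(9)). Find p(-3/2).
-35*exp(9)/16 - 189*exp(3)/16 + 153/16 + 135*exp(6)/16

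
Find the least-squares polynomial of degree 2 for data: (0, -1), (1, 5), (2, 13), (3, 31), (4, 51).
-27/35 + (15/7)x + (19/7)x²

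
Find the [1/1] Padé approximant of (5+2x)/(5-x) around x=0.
(2*x/5 + 1)/(1 - x/5)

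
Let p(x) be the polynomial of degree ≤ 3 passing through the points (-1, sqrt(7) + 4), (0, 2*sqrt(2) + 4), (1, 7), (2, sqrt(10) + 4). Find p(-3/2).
-35*sqrt(2)/8 - 5*sqrt(10)/16 + 35*sqrt(7)/16 + 127/16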